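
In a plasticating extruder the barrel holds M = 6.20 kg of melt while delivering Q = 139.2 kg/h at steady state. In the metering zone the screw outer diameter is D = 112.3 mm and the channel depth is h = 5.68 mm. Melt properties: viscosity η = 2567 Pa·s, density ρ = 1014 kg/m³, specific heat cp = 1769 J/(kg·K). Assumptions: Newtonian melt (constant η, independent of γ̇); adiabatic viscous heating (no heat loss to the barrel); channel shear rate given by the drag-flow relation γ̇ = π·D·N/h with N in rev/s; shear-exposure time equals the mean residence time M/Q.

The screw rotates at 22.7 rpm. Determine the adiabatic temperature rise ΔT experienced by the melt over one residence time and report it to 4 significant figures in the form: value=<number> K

value=126.7 K

Throughput in SI: Q_s = 139.2 kg/h ÷ 3600 s/h = 0.0386667 kg/s
t_res = M / Q_s = 6.20 / 0.0386667 = 160.345 s
D = 112.3 mm = 0.1123 m;  h = 5.68 mm = 0.00568 m;  N = 22.7 rpm / 60 = 0.378333 rev/s
Shear rate: γ̇ = πDN/h = π·0.1123·0.378333/0.00568 = 23.4994 s⁻¹
ΔT = η·γ̇²·t_res / (ρ·cp) = 2567 · (23.4994)² · 160.345 / (1014 · 1769) = 126.715 K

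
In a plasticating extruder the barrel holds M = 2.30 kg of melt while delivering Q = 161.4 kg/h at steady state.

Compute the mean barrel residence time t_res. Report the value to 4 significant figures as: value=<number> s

Throughput in SI: Q_s = 161.4 kg/h ÷ 3600 s/h = 0.0448333 kg/s
t_res = M / Q_s = 2.30 ÷ 0.0448333 = 51.3011 s

value=51.30 s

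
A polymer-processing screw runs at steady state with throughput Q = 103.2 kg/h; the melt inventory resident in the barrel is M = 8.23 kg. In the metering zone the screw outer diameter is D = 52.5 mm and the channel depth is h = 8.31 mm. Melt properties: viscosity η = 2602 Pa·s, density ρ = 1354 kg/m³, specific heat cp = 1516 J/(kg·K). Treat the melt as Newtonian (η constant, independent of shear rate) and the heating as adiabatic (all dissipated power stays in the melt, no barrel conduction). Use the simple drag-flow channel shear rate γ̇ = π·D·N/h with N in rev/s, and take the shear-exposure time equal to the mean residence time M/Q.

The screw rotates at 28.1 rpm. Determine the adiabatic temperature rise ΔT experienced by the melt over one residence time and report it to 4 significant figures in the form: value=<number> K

Throughput in SI: Q_s = 103.2 kg/h ÷ 3600 s/h = 0.0286667 kg/s
Mean residence time: t_res = M/Q_s = 8.23 kg / 0.0286667 kg/s = 287.093 s
D = 52.5 mm = 0.0525 m;  h = 8.31 mm = 0.00831 m;  N = 28.1 rpm / 60 = 0.468333 rev/s
Shear rate: γ̇ = πDN/h = π·0.0525·0.468333/0.00831 = 9.2953 s⁻¹
ΔT = η·γ̇²·t_res / (ρ·cp) = 2602 · (9.2953)² · 287.093 / (1354 · 1516) = 31.4441 K

value=31.44 K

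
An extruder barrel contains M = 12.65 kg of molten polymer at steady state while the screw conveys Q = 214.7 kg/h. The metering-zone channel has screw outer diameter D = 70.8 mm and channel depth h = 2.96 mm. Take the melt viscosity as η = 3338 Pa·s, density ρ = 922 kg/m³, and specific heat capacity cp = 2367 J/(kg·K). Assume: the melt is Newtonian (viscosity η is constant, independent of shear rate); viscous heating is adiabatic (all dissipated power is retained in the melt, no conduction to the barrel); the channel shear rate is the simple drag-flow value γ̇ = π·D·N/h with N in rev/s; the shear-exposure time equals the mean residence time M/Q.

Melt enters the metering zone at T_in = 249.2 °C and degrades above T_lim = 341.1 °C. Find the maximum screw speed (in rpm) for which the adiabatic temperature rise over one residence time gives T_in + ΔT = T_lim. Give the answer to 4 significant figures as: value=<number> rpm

Throughput in SI: Q_s = 214.7 kg/h ÷ 3600 s/h = 0.0596389 kg/s
t_res = M / Q_s = 12.65 / 0.0596389 = 212.11 s
Convert to metres: D = 0.0708 m, h = 0.00296 m
ΔT_a = T_lim − T_in = 341.1 − 249.2 = 91.9 K
Invert ΔT = ηγ̇²t_res/(ρcp) for γ̇: γ̇_max² = ΔT_a ρ cp / (η t_res) = 91.9·922·2367 / (3338·212.11) = 283.268 s⁻²
γ̇_max = sqrt(283.268) = 16.8306 s⁻¹
Solve γ̇ = πDN/h for N: N_max = γ̇_max·h/(π·D) = 16.8306 × 0.00296 / (π × 0.0708) = 0.223979 rev/s = 13.4387 rpm

value=13.44 rpm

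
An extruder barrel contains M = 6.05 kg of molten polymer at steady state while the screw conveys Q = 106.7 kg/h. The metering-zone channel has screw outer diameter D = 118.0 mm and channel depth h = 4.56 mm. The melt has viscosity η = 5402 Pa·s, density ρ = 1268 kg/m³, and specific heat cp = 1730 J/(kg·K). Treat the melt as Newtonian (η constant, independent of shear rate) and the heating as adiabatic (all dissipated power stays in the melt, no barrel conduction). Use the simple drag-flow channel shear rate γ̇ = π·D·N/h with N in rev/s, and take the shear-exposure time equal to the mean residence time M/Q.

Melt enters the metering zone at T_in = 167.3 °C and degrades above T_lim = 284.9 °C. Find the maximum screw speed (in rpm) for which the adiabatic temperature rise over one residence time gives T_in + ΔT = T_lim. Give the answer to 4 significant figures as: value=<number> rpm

value=11.29 rpm

Q_s = Q / 3600 = 106.7 / 3600 = 0.0296389 kg/s
t_res = M / Q_s = 6.05 ÷ 0.0296389 = 204.124 s
Geometry in SI: D = 118.0 mm → 0.118 m, h = 4.56 mm → 0.00456 m
Allowable rise: ΔT_a = T_lim − T_in = 284.9 − 167.3 = 117.6 K
γ̇_max² = ΔT_a·ρ·cp/(η·t_res) = 117.6·1268·1730/(5402·204.124) = 233.951 s⁻²
γ̇_max = sqrt(233.951) = 15.2955 s⁻¹
N_max = γ̇_max·h / (π·D) = 15.2955 · 0.00456 / (π · 0.118) = 0.188146 rev/s = 11.2888 rpm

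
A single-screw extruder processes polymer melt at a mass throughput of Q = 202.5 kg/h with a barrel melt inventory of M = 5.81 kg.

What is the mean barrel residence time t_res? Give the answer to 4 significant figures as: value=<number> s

Q_s = Q / 3600 = 202.5 / 3600 = 0.05625 kg/s
t_res = M / Q_s = 5.81 / 0.05625 = 103.289 s

value=103.3 s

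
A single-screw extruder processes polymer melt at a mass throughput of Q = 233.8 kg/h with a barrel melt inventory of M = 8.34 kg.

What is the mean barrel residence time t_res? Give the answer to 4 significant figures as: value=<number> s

value=128.4 s

Q_s = Q / 3600 = 233.8 / 3600 = 0.0649444 kg/s
t_res = M / Q_s = 8.34 / 0.0649444 = 128.417 s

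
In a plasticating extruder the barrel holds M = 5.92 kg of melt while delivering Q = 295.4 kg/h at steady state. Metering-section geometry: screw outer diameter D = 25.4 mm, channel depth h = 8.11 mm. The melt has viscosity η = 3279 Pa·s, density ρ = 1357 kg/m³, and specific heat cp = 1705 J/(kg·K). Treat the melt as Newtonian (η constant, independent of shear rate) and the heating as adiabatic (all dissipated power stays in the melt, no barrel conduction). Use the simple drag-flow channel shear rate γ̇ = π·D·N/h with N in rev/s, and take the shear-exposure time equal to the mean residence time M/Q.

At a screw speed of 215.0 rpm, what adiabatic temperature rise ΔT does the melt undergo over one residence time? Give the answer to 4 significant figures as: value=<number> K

value=127.1 K

Convert throughput: Q = 295.4 kg/h = 295.4/3600 = 0.0820556 kg/s
Mean residence time: t_res = M/Q_s = 5.92 kg / 0.0820556 kg/s = 72.1462 s
Convert to SI: D = 0.0254 m, h = 0.00811 m, N = 215.0/60 = 3.58333 rev/s
γ̇ = π D N / h = (π)(0.0254)(3.58333) / 0.00811 = 35.2574 s⁻¹
Adiabatic rise: ΔT = η γ̇² t_res / (ρ cp) = 3279·(35.2574)²·72.1462 / (1357·1705) = 127.102 K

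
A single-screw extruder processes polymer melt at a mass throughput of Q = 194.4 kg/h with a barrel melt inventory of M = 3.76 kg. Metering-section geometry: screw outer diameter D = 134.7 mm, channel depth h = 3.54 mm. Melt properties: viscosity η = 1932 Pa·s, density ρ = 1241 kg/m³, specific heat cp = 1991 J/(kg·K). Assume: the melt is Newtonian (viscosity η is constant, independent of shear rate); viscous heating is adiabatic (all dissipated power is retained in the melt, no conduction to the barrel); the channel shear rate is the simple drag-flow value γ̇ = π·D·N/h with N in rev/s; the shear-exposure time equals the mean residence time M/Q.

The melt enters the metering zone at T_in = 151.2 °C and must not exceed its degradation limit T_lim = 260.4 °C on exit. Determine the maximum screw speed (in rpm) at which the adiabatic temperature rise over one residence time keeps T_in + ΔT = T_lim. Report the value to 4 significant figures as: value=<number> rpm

Throughput in SI: Q_s = 194.4 kg/h ÷ 3600 s/h = 0.054 kg/s
Mean residence time: t_res = M/Q_s = 3.76 kg / 0.054 kg/s = 69.6296 s
Convert to metres: D = 0.1347 m, h = 0.00354 m
ΔT_a = T_lim − T_in = 260.4 °C − 151.2 °C = 109.2 K
Invert ΔT = ηγ̇²t_res/(ρcp) for γ̇: γ̇_max² = ΔT_a ρ cp / (η t_res) = 109.2·1241·1991 / (1932·69.6296) = 2005.69 s⁻²
Take the square root: γ̇_max = √(2005.69) = 44.785 s⁻¹
N_max = γ̇_max·h / (π·D) = 44.785 · 0.00354 / (π · 0.1347) = 0.374643 rev/s = 22.4786 rpm

value=22.48 rpm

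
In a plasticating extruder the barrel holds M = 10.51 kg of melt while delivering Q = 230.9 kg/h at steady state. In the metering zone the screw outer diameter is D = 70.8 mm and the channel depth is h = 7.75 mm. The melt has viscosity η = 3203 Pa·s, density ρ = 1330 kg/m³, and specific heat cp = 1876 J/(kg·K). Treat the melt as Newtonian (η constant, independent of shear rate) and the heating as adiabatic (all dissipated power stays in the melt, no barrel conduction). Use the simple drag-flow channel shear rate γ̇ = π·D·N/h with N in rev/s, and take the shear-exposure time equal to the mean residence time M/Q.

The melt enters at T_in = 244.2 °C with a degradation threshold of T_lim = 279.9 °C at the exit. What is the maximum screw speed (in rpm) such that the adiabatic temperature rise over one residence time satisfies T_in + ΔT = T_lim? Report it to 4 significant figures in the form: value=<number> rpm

value=27.23 rpm

Convert throughput: Q = 230.9 kg/h = 230.9/3600 = 0.0641389 kg/s
t_res = M / Q_s = 10.51 / 0.0641389 = 163.863 s
Geometry in SI: D = 70.8 mm → 0.0708 m, h = 7.75 mm → 0.00775 m
ΔT_a = T_lim − T_in = 279.9 − 244.2 = 35.7 K
γ̇_max² = ΔT_a·ρ·cp / (η·t_res) = [35.7 × 1330 × 1876] / [3203 × 163.863] = 169.713 s⁻²
γ̇_max = sqrt(169.713) = 13.0274 s⁻¹
N_max = γ̇_max h / (πD) = 13.0274·0.00775/(π·0.0708) = 0.453916 rev/s → ×60 = 27.235 rpm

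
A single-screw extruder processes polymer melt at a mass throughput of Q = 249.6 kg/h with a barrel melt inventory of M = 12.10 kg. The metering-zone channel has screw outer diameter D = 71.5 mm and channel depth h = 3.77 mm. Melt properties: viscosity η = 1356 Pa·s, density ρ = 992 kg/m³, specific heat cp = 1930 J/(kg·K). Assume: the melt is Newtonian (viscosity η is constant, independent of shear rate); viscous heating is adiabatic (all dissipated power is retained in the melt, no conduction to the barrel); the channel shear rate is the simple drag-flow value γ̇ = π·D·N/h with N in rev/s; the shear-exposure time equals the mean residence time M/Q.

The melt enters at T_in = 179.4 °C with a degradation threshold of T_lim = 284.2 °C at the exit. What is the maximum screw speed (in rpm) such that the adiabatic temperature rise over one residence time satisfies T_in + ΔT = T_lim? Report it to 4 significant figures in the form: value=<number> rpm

Throughput in SI: Q_s = 249.6 kg/h ÷ 3600 s/h = 0.0693333 kg/s
t_res = M / Q_s = 12.10 / 0.0693333 = 174.519 s
Convert to metres: D = 0.0715 m, h = 0.00377 m
ΔT_a = T_lim − T_in = 284.2 °C − 179.4 °C = 104.8 K
γ̇_max² = ΔT_a·ρ·cp / (η·t_res) = [104.8 × 992 × 1930] / [1356 × 174.519] = 847.866 s⁻²
γ̇_max = √847.866 = 29.1181 s⁻¹
Solve γ̇ = πDN/h for N: N_max = γ̇_max·h/(π·D) = 29.1181 × 0.00377 / (π × 0.0715) = 0.488708 rev/s = 29.3225 rpm

value=29.32 rpm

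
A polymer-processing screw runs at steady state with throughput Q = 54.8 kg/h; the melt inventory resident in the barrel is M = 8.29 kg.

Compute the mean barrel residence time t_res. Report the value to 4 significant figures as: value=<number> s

Convert throughput: Q = 54.8 kg/h = 54.8/3600 = 0.0152222 kg/s
t_res = M / Q_s = 8.29 / 0.0152222 = 544.599 s

value=544.6 s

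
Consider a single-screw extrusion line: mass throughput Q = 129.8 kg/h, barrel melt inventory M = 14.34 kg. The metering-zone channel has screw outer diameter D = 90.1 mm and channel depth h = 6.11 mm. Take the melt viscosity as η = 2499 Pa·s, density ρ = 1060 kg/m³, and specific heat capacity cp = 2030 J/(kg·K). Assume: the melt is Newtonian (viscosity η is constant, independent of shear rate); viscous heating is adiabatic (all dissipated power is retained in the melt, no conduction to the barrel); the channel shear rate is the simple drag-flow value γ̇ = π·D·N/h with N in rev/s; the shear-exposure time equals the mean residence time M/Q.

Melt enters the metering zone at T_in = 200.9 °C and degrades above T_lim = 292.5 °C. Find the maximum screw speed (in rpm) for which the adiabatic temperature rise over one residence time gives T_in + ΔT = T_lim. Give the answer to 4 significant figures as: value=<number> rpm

value=18.24 rpm

Throughput in SI: Q_s = 129.8 kg/h ÷ 3600 s/h = 0.0360556 kg/s
Mean residence time: t_res = M/Q_s = 14.34 kg / 0.0360556 kg/s = 397.72 s
Convert to metres: D = 0.0901 m, h = 0.00611 m
ΔT_a = T_lim − T_in = 292.5 − 200.9 = 91.6 K
γ̇_max² = ΔT_a·ρ·cp / (η·t_res) = [91.6 × 1060 × 2030] / [2499 × 397.72] = 198.314 s⁻²
Take the square root: γ̇_max = √(198.314) = 14.0824 s⁻¹
N_max = γ̇_max·h / (π·D) = 14.0824 · 0.00611 / (π · 0.0901) = 0.303979 rev/s = 18.2387 rpm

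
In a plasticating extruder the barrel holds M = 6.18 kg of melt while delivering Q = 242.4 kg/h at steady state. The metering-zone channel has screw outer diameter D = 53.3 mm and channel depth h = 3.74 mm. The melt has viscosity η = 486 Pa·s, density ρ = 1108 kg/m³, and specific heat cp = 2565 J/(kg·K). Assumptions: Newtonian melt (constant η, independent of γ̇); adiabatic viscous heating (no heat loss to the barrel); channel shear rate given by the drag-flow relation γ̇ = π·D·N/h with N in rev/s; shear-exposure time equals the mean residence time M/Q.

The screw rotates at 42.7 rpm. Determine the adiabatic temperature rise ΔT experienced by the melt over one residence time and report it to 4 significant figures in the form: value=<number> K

value=15.93 K

Q_s = Q / 3600 = 242.4 / 3600 = 0.0673333 kg/s
t_res = M / Q_s = 6.18 / 0.0673333 = 91.7822 s
Geometry in metres: D = 53.3 mm → 0.0533 m, h = 3.74 mm → 0.00374 m; screw speed N = 42.7 rpm = 0.711667 rev/s
γ̇ = π·D·N / h = π · 0.0533 · 0.711667 / 0.00374 = 31.8627 s⁻¹
ΔT = η·γ̇²·t_res / (ρ·cp) = 486 · (31.8627)² · 91.7822 / (1108 · 2565) = 15.9343 K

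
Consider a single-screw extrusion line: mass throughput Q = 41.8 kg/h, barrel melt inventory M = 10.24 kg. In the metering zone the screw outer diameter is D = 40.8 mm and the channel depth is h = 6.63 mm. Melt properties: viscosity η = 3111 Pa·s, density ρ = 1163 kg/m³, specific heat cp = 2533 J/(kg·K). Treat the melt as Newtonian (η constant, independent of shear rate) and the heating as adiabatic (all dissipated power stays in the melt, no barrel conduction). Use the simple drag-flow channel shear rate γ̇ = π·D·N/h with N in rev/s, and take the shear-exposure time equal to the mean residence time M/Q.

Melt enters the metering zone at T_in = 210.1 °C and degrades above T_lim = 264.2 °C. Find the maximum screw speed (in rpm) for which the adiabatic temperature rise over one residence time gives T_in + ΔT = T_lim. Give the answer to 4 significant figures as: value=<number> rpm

Convert throughput: Q = 41.8 kg/h = 41.8/3600 = 0.0116111 kg/s
t_res = M / Q_s = 10.24 ÷ 0.0116111 = 881.914 s
D = 40.8 mm = 0.0408 m;  h = 6.63 mm = 0.00663 m
ΔT_a = T_lim − T_in = 264.2 − 210.1 = 54.1 K
Invert ΔT = ηγ̇²t_res/(ρcp) for γ̇: γ̇_max² = ΔT_a ρ cp / (η t_res) = 54.1·1163·2533 / (3111·881.914) = 58.0879 s⁻²
γ̇_max = √58.0879 = 7.62154 s⁻¹
N_max = γ̇_max·h / (π·D) = 7.62154 · 0.00663 / (π · 0.0408) = 0.394227 rev/s = 23.6536 rpm

value=23.65 rpm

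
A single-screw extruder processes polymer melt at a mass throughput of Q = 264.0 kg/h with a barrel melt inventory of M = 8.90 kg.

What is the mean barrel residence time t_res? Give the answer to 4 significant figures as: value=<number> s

Convert throughput: Q = 264.0 kg/h = 264.0/3600 = 0.0733333 kg/s
t_res = M / Q_s = 8.90 / 0.0733333 = 121.364 s

value=121.4 s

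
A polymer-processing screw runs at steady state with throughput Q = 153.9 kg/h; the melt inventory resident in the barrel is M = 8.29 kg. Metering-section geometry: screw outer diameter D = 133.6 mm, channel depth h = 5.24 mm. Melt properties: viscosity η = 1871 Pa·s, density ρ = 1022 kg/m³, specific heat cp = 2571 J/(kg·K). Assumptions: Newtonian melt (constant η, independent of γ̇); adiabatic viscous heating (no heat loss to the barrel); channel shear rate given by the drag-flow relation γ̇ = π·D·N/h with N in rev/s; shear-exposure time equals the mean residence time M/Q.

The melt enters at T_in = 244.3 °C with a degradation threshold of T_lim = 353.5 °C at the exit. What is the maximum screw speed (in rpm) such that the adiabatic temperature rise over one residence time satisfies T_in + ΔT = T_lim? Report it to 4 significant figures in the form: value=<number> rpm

value=21.07 rpm

Throughput in SI: Q_s = 153.9 kg/h ÷ 3600 s/h = 0.04275 kg/s
t_res = M / Q_s = 8.29 / 0.04275 = 193.918 s
Geometry in SI: D = 133.6 mm → 0.1336 m, h = 5.24 mm → 0.00524 m
ΔT_a = T_lim − T_in = 353.5 °C − 244.3 °C = 109.2 K
γ̇_max² = ΔT_a·ρ·cp / (η·t_res) = [109.2 × 1022 × 2571] / [1871 × 193.918] = 790.831 s⁻²
γ̇_max = √790.831 = 28.1217 s⁻¹
N_max = γ̇_max·h / (π·D) = 28.1217 · 0.00524 / (π · 0.1336) = 0.351089 rev/s = 21.0653 rpm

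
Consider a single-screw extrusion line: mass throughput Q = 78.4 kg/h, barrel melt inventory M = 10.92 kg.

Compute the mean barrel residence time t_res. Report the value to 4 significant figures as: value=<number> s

value=501.4 s

Throughput in SI: Q_s = 78.4 kg/h ÷ 3600 s/h = 0.0217778 kg/s
Mean residence time: t_res = M/Q_s = 10.92 kg / 0.0217778 kg/s = 501.429 s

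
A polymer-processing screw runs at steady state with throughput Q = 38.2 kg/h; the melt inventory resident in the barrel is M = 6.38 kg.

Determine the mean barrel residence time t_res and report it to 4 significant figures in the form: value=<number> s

Q_s = Q / 3600 = 38.2 / 3600 = 0.0106111 kg/s
t_res = M / Q_s = 6.38 / 0.0106111 = 601.257 s

value=601.3 s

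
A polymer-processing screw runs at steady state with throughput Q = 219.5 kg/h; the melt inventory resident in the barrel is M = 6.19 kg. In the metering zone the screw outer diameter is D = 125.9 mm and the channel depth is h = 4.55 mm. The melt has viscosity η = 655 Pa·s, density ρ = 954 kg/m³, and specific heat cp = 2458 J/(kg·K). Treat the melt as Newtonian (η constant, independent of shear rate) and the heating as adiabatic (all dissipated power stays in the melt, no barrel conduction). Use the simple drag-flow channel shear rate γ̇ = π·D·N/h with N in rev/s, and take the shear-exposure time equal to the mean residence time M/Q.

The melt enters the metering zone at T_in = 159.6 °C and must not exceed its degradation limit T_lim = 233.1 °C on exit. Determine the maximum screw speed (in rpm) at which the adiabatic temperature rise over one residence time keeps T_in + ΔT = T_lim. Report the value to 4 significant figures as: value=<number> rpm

Convert throughput: Q = 219.5 kg/h = 219.5/3600 = 0.0609722 kg/s
Mean residence time: t_res = M/Q_s = 6.19 kg / 0.0609722 kg/s = 101.522 s
D = 125.9 mm = 0.1259 m;  h = 4.55 mm = 0.00455 m
ΔT_a = T_lim − T_in = 233.1 °C − 159.6 °C = 73.5 K
γ̇_max² = ΔT_a·ρ·cp/(η·t_res) = 73.5·954·2458/(655·101.522) = 2591.9 s⁻²
Take the square root: γ̇_max = √(2591.9) = 50.9107 s⁻¹
Solve γ̇ = πDN/h for N: N_max = γ̇_max·h/(π·D) = 50.9107 × 0.00455 / (π × 0.1259) = 0.585659 rev/s = 35.1395 rpm

value=35.14 rpm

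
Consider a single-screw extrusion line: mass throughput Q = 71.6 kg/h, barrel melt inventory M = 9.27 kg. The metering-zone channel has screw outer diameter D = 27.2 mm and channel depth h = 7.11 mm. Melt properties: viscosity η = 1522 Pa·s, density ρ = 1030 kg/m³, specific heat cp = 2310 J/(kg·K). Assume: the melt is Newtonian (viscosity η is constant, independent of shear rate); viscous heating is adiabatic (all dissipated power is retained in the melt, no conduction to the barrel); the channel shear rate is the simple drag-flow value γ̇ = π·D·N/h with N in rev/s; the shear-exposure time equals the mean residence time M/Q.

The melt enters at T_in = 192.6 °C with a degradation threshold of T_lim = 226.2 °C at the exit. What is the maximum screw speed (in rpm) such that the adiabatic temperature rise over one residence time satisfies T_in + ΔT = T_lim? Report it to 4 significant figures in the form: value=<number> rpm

value=53.00 rpm

Convert throughput: Q = 71.6 kg/h = 71.6/3600 = 0.0198889 kg/s
Mean residence time: t_res = M/Q_s = 9.27 kg / 0.0198889 kg/s = 466.089 s
D = 27.2 mm = 0.0272 m;  h = 7.11 mm = 0.00711 m
ΔT_a = T_lim − T_in = 226.2 − 192.6 = 33.6 K
γ̇_max² = ΔT_a·ρ·cp / (η·t_res) = [33.6 × 1030 × 2310] / [1522 × 466.089] = 112.695 s⁻²
Take the square root: γ̇_max = √(112.695) = 10.6158 s⁻¹
N_max = γ̇_max h / (πD) = 10.6158·0.00711/(π·0.0272) = 0.88329 rev/s → ×60 = 52.9974 rpm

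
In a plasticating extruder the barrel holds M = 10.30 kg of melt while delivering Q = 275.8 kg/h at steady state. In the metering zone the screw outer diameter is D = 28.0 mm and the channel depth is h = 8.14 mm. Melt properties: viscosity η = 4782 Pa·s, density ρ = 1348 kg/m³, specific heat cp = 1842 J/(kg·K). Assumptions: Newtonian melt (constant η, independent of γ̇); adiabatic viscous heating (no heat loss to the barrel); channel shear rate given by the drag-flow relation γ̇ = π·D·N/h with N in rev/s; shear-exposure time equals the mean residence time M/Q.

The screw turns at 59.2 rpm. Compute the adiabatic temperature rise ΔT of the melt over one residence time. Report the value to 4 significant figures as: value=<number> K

value=29.44 K

Convert throughput: Q = 275.8 kg/h = 275.8/3600 = 0.0766111 kg/s
t_res = M / Q_s = 10.30 ÷ 0.0766111 = 134.445 s
Geometry in metres: D = 28.0 mm → 0.028 m, h = 8.14 mm → 0.00814 m; screw speed N = 59.2 rpm = 0.986667 rev/s
γ̇ = π D N / h = (π)(0.028)(0.986667) / 0.00814 = 10.6624 s⁻¹
ΔT = η·γ̇²·t_res/(ρ·cp) = [4782 × 10.6624² × 134.445] / [1348 × 1842] = 29.4363 K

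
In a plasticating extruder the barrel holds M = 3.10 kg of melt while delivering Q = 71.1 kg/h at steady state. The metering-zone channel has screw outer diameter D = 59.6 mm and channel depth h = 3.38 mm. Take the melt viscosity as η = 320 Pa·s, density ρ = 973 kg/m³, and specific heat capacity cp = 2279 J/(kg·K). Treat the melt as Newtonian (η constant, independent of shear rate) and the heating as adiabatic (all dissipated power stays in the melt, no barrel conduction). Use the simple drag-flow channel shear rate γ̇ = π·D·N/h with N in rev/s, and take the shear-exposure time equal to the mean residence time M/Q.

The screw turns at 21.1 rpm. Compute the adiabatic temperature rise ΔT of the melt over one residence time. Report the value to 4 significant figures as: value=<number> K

value=8.596 K

Throughput in SI: Q_s = 71.1 kg/h ÷ 3600 s/h = 0.01975 kg/s
t_res = M / Q_s = 3.10 ÷ 0.01975 = 156.962 s
Geometry in metres: D = 59.6 mm → 0.0596 m, h = 3.38 mm → 0.00338 m; screw speed N = 21.1 rpm = 0.351667 rev/s
γ̇ = π D N / h = (π)(0.0596)(0.351667) / 0.00338 = 19.481 s⁻¹
ΔT = η·γ̇²·t_res/(ρ·cp) = [320 × 19.481² × 156.962] / [973 × 2279] = 8.59624 K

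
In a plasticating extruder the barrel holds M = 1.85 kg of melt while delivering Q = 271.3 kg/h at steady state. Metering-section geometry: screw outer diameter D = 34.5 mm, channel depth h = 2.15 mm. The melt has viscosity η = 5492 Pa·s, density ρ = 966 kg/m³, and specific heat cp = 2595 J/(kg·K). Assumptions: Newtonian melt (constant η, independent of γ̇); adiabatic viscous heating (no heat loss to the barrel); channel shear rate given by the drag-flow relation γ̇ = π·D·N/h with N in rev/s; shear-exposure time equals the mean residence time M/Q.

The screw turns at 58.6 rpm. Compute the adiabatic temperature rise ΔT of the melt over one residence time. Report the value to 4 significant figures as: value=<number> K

Q_s = Q / 3600 = 271.3 / 3600 = 0.0753611 kg/s
t_res = M / Q_s = 1.85 / 0.0753611 = 24.5485 s
D = 34.5 mm = 0.0345 m;  h = 2.15 mm = 0.00215 m;  N = 58.6 rpm / 60 = 0.976667 rev/s
γ̇ = π D N / h = (π)(0.0345)(0.976667) / 0.00215 = 49.2353 s⁻¹
ΔT = η·γ̇²·t_res / (ρ·cp) = 5492 · (49.2353)² · 24.5485 / (966 · 2595) = 130.375 K

value=130.4 K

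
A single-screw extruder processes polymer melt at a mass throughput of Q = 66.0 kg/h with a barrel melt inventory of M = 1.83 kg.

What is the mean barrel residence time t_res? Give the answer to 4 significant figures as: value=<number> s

Throughput in SI: Q_s = 66.0 kg/h ÷ 3600 s/h = 0.0183333 kg/s
t_res = M / Q_s = 1.83 / 0.0183333 = 99.8182 s

value=99.82 s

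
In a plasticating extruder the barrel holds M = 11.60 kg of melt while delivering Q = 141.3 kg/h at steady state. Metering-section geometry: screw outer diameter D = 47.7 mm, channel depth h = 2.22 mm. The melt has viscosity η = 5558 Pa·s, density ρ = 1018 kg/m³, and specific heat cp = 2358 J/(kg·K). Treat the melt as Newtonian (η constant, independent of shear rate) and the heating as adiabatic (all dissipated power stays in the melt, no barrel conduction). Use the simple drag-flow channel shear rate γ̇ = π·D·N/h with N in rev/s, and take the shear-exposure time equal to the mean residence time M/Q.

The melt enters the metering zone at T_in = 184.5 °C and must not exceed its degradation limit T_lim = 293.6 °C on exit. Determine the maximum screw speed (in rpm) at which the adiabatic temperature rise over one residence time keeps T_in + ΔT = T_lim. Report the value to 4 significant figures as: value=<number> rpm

Q_s = Q / 3600 = 141.3 / 3600 = 0.03925 kg/s
t_res = M / Q_s = 11.60 / 0.03925 = 295.541 s
D = 47.7 mm = 0.0477 m;  h = 2.22 mm = 0.00222 m
Allowable rise: ΔT_a = T_lim − T_in = 293.6 − 184.5 = 109.1 K
γ̇_max² = ΔT_a·ρ·cp / (η·t_res) = [109.1 × 1018 × 2358] / [5558 × 295.541] = 159.433 s⁻²
Take the square root: γ̇_max = √(159.433) = 12.6267 s⁻¹
Solve γ̇ = πDN/h for N: N_max = γ̇_max·h/(π·D) = 12.6267 × 0.00222 / (π × 0.0477) = 0.187057 rev/s = 11.2234 rpm

value=11.22 rpm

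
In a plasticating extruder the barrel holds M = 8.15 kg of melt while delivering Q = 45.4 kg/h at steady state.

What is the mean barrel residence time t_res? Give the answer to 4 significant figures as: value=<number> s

Q_s = Q / 3600 = 45.4 / 3600 = 0.0126111 kg/s
Mean residence time: t_res = M/Q_s = 8.15 kg / 0.0126111 kg/s = 646.256 s

value=646.3 s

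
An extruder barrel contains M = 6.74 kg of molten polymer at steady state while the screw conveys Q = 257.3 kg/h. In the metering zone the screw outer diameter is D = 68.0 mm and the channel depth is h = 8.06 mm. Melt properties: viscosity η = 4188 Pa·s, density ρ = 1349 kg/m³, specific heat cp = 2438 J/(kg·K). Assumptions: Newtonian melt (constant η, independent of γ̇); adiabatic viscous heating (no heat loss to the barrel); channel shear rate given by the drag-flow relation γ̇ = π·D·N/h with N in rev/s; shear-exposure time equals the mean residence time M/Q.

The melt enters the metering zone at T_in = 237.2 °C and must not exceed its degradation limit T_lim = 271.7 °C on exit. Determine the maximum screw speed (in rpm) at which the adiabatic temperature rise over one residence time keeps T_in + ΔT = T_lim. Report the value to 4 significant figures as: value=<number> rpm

Q_s = Q / 3600 = 257.3 / 3600 = 0.0714722 kg/s
Mean residence time: t_res = M/Q_s = 6.74 kg / 0.0714722 kg/s = 94.3024 s
Geometry in SI: D = 68.0 mm → 0.068 m, h = 8.06 mm → 0.00806 m
ΔT_a = T_lim − T_in = 271.7 °C − 237.2 °C = 34.5 K
Invert ΔT = ηγ̇²t_res/(ρcp) for γ̇: γ̇_max² = ΔT_a ρ cp / (η t_res) = 34.5·1349·2438 / (4188·94.3024) = 287.3 s⁻²
γ̇_max = √287.3 = 16.9499 s⁻¹
N_max = γ̇_max h / (πD) = 16.9499·0.00806/(π·0.068) = 0.639505 rev/s → ×60 = 38.3703 rpm

value=38.37 rpm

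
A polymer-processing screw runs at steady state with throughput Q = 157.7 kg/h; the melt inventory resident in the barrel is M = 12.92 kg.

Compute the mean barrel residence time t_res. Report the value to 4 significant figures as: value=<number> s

Throughput in SI: Q_s = 157.7 kg/h ÷ 3600 s/h = 0.0438056 kg/s
Mean residence time: t_res = M/Q_s = 12.92 kg / 0.0438056 kg/s = 294.94 s

value=294.9 s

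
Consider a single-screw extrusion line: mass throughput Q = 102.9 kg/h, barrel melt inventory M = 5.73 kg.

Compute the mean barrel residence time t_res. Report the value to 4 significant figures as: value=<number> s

Throughput in SI: Q_s = 102.9 kg/h ÷ 3600 s/h = 0.0285833 kg/s
Mean residence time: t_res = M/Q_s = 5.73 kg / 0.0285833 kg/s = 200.466 s

value=200.5 s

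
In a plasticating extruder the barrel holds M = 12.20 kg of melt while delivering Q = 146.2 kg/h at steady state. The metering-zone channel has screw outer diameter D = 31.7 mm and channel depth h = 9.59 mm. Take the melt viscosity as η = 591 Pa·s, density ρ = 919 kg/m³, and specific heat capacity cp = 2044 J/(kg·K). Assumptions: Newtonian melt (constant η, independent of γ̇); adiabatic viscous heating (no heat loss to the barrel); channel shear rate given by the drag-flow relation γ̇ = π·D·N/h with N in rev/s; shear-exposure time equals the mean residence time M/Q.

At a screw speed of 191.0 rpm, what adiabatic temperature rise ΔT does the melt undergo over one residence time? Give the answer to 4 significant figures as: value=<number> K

Convert throughput: Q = 146.2 kg/h = 146.2/3600 = 0.0406111 kg/s
Mean residence time: t_res = M/Q_s = 12.20 kg / 0.0406111 kg/s = 300.41 s
Convert to SI: D = 0.0317 m, h = 0.00959 m, N = 191.0/60 = 3.18333 rev/s
Shear rate: γ̇ = πDN/h = π·0.0317·3.18333/0.00959 = 33.0577 s⁻¹
ΔT = η·γ̇²·t_res / (ρ·cp) = 591 · (33.0577)² · 300.41 / (919 · 2044) = 103.288 K

value=103.3 K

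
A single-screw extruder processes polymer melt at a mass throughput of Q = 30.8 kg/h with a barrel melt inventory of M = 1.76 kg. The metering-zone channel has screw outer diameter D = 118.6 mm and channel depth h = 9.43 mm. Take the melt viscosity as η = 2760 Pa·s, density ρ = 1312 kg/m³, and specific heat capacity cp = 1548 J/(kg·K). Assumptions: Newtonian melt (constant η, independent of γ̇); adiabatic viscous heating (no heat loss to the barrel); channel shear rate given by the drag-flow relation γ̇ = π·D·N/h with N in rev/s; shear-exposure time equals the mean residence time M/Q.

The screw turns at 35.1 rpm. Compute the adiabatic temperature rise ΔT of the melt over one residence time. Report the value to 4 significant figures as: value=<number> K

Convert throughput: Q = 30.8 kg/h = 30.8/3600 = 0.00855556 kg/s
Mean residence time: t_res = M/Q_s = 1.76 kg / 0.00855556 kg/s = 205.714 s
D = 118.6 mm = 0.1186 m;  h = 9.43 mm = 0.00943 m;  N = 35.1 rpm / 60 = 0.585 rev/s
γ̇ = π·D·N / h = π · 0.1186 · 0.585 / 0.00943 = 23.1142 s⁻¹
ΔT = η·γ̇²·t_res / (ρ·cp) = 2760 · (23.1142)² · 205.714 / (1312 · 1548) = 149.357 K

value=149.4 K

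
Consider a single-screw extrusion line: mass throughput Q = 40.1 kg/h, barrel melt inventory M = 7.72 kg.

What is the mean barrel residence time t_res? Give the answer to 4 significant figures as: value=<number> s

value=693.1 s

Convert throughput: Q = 40.1 kg/h = 40.1/3600 = 0.0111389 kg/s
Mean residence time: t_res = M/Q_s = 7.72 kg / 0.0111389 kg/s = 693.067 s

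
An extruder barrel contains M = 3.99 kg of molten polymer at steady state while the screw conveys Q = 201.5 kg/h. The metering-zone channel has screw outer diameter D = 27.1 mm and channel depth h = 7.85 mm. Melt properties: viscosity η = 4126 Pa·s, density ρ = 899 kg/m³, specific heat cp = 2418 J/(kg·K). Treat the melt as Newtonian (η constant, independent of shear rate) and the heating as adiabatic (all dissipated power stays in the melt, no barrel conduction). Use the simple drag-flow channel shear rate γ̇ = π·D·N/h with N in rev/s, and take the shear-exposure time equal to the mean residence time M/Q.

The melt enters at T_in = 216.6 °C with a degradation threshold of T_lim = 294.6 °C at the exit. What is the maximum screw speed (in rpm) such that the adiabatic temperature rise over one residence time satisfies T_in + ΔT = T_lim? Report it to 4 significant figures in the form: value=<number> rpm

value=132.8 rpm

Throughput in SI: Q_s = 201.5 kg/h ÷ 3600 s/h = 0.0559722 kg/s
t_res = M / Q_s = 3.99 ÷ 0.0559722 = 71.2854 s
Geometry in SI: D = 27.1 mm → 0.0271 m, h = 7.85 mm → 0.00785 m
Allowable rise: ΔT_a = T_lim − T_in = 294.6 − 216.6 = 78 K
Invert ΔT = ηγ̇²t_res/(ρcp) for γ̇: γ̇_max² = ΔT_a ρ cp / (η t_res) = 78·899·2418 / (4126·71.2854) = 576.476 s⁻²
Take the square root: γ̇_max = √(576.476) = 24.0099 s⁻¹
Solve γ̇ = πDN/h for N: N_max = γ̇_max·h/(π·D) = 24.0099 × 0.00785 / (π × 0.0271) = 2.21381 rev/s = 132.829 rpm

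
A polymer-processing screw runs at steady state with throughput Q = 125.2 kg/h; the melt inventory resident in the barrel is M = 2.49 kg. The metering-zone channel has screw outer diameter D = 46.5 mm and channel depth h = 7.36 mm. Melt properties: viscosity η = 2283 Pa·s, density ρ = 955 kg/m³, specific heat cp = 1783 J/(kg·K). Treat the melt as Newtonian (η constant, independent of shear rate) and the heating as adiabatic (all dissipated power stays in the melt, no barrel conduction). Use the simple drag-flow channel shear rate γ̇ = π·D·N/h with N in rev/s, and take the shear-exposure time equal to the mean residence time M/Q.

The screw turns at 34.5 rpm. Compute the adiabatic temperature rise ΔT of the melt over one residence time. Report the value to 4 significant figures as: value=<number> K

Q_s = Q / 3600 = 125.2 / 3600 = 0.0347778 kg/s
t_res = M / Q_s = 2.49 ÷ 0.0347778 = 71.5974 s
Geometry in metres: D = 46.5 mm → 0.0465 m, h = 7.36 mm → 0.00736 m; screw speed N = 34.5 rpm = 0.575 rev/s
γ̇ = π D N / h = (π)(0.0465)(0.575) / 0.00736 = 11.4128 s⁻¹
Adiabatic rise: ΔT = η γ̇² t_res / (ρ cp) = 2283·(11.4128)²·71.5974 / (955·1783) = 12.5036 K

value=12.50 K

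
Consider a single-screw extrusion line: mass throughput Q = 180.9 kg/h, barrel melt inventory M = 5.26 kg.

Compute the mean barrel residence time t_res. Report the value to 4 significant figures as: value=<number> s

value=104.7 s

Q_s = Q / 3600 = 180.9 / 3600 = 0.05025 kg/s
t_res = M / Q_s = 5.26 / 0.05025 = 104.677 s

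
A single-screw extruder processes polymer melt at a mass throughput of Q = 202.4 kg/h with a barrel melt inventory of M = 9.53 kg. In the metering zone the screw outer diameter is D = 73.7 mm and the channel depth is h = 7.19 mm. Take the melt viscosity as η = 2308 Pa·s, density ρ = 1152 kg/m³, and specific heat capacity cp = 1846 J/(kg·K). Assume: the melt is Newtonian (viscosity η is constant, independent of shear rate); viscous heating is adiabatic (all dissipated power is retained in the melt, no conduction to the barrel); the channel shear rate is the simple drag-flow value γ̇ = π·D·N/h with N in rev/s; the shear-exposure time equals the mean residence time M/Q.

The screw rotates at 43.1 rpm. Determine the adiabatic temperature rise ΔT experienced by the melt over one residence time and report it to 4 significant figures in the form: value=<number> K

value=98.44 K

Throughput in SI: Q_s = 202.4 kg/h ÷ 3600 s/h = 0.0562222 kg/s
t_res = M / Q_s = 9.53 ÷ 0.0562222 = 169.506 s
Convert to SI: D = 0.0737 m, h = 0.00719 m, N = 43.1/60 = 0.718333 rev/s
γ̇ = π·D·N / h = π · 0.0737 · 0.718333 / 0.00719 = 23.1321 s⁻¹
ΔT = η·γ̇²·t_res / (ρ·cp) = 2308 · (23.1321)² · 169.506 / (1152 · 1846) = 98.4386 K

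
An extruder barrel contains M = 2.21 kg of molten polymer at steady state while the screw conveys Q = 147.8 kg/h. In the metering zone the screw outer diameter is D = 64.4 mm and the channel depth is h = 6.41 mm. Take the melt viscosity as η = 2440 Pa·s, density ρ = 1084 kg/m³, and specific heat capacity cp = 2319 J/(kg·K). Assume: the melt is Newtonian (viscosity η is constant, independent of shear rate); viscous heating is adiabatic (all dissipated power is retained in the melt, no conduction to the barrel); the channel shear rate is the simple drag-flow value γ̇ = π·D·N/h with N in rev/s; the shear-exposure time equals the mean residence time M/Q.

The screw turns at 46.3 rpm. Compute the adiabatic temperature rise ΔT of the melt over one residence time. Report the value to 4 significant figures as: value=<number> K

value=31.00 K

Convert throughput: Q = 147.8 kg/h = 147.8/3600 = 0.0410556 kg/s
t_res = M / Q_s = 2.21 / 0.0410556 = 53.8295 s
Geometry in metres: D = 64.4 mm → 0.0644 m, h = 6.41 mm → 0.00641 m; screw speed N = 46.3 rpm = 0.771667 rev/s
Shear rate: γ̇ = πDN/h = π·0.0644·0.771667/0.00641 = 24.3561 s⁻¹
Adiabatic rise: ΔT = η γ̇² t_res / (ρ cp) = 2440·(24.3561)²·53.8295 / (1084·2319) = 30.9952 K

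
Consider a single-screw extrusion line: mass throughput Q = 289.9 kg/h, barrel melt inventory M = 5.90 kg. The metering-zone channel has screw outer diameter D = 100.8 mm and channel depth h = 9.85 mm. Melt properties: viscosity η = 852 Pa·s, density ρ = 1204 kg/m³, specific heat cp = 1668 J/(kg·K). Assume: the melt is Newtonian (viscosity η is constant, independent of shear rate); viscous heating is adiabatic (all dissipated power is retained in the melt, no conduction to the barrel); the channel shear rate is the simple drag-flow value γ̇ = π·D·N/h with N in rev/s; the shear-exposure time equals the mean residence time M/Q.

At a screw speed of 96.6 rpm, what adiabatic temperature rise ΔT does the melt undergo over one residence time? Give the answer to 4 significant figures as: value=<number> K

Convert throughput: Q = 289.9 kg/h = 289.9/3600 = 0.0805278 kg/s
t_res = M / Q_s = 5.90 / 0.0805278 = 73.2666 s
D = 100.8 mm = 0.1008 m;  h = 9.85 mm = 0.00985 m;  N = 96.6 rpm / 60 = 1.61 rev/s
Shear rate: γ̇ = πDN/h = π·0.1008·1.61/0.00985 = 51.7607 s⁻¹
ΔT = η·γ̇²·t_res/(ρ·cp) = [852 × 51.7607² × 73.2666] / [1204 × 1668] = 83.2767 K

value=83.28 K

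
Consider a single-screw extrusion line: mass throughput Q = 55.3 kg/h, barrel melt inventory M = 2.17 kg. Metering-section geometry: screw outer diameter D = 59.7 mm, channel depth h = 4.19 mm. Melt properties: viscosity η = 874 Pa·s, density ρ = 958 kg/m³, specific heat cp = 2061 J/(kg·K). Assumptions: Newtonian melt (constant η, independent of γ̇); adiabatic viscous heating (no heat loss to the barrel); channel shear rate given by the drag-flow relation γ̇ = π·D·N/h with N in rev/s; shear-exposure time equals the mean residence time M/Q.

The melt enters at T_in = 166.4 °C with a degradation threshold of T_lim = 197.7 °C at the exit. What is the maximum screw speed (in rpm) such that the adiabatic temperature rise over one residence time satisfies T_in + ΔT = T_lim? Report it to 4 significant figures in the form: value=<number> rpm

value=29.99 rpm

Q_s = Q / 3600 = 55.3 / 3600 = 0.0153611 kg/s
t_res = M / Q_s = 2.17 / 0.0153611 = 141.266 s
Geometry in SI: D = 59.7 mm → 0.0597 m, h = 4.19 mm → 0.00419 m
ΔT_a = T_lim − T_in = 197.7 °C − 166.4 °C = 31.3 K
γ̇_max² = ΔT_a·ρ·cp / (η·t_res) = [31.3 × 958 × 2061] / [874 × 141.266] = 500.541 s⁻²
γ̇_max = sqrt(500.541) = 22.3728 s⁻¹
N_max = γ̇_max·h / (π·D) = 22.3728 · 0.00419 / (π · 0.0597) = 0.499815 rev/s = 29.9889 rpm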